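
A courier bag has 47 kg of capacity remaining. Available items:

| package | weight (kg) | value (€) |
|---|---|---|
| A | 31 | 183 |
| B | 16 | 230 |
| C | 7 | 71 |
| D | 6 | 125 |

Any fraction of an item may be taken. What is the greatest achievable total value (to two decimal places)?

Ratios (sorted): D 20.83, B 14.38, C 10.14, A 5.90
take D (6 @ 125); take B (16 @ 230); take C (7 @ 71); take 18/31 of A → 106.26. Capacity used 47/47.
Total value = 532.26

532.26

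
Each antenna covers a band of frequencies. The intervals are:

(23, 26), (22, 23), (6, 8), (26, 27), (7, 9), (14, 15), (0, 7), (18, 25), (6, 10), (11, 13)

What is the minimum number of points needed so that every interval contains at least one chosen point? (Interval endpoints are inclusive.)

5

Process intervals by earliest right end; each time one isn't hit yet, stab at its right endpoint.
By right end: [0,7]  [6,8]  [7,9]  [6,10]  [11,13]  [14,15]  [22,23]  [18,25]  [23,26]  [26,27]
[0,7] uncovered → point at 7; [11,13] uncovered → point at 13; [14,15] uncovered → point at 15; [22,23] uncovered → point at 23; [26,27] uncovered → point at 27.
Points: 7, 13, 15, 23, 27 (5 total).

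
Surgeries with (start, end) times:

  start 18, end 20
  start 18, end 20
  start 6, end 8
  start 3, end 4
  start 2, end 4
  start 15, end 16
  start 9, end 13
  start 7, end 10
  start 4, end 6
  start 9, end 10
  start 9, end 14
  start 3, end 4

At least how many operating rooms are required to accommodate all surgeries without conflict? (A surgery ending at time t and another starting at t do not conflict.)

4

The answer is the maximum number of intervals overlapping at any instant.
Events (time:±→running): 2:+→1 3:+→2 3:+→3 4:-→2 4:-→1 4:-→0 4:+→1 6:-→0 6:+→1 7:+→2 8:-→1 9:+→2 9:+→3 9:+→4 … peak 4.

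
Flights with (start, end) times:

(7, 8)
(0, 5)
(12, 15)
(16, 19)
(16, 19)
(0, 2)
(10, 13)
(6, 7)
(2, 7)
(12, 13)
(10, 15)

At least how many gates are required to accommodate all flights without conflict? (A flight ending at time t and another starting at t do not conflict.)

starts: [0, 0, 2, 6, 7, 10, 10, 12, 12, 16, 16]
ends:   [2, 5, 7, 7, 8, 13, 13, 15, 15, 19, 19]
s0→1 s0→2 e2→1 s2→2 e5→1 s6→2 e7→1 e7→0 s7→1 e8→0 s10→1 s10→2 s12→3 s12→4  — peak 4.

4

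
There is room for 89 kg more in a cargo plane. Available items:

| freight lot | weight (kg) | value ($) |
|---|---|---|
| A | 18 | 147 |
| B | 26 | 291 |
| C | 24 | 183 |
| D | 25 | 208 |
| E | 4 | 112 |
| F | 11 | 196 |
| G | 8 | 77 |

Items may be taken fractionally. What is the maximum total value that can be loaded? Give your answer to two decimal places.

1006.50

Ratios (sorted): E 28.00, F 17.82, B 11.19, G 9.62, D 8.32, A 8.17, C 7.62
take E (4 @ 112); take F (11 @ 196); take B (26 @ 291); take G (8 @ 77); take D (25 @ 208); take 15/18 of A → 122.50. Capacity used 89/89.
Total value = 1006.50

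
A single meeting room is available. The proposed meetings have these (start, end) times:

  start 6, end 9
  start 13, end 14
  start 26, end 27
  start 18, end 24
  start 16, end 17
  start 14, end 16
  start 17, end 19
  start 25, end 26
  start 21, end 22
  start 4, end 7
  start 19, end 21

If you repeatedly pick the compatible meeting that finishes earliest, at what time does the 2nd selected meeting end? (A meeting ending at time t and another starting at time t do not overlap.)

Greedy by earliest finish: after sorting by end time, pick each interval compatible with the last pick.
By end time: (4,7), (6,9), (13,14), (14,16), (16,17), (17,19), (19,21), (21,22), (18,24), (25,26), (26,27).
Pick (4,7); next start ≥ 7 → (13,14); next start ≥ 14 → (14,16); next start ≥ 16 → (16,17); next start ≥ 17 → (17,19); next start ≥ 19 → (19,21); next start ≥ 21 → (21,22); next start ≥ 22 → (25,26); next start ≥ 26 → (26,27).
Selected: (4,7) (13,14) (14,16) (16,17) (17,19) (19,21) (21,22) (25,26) (26,27)

14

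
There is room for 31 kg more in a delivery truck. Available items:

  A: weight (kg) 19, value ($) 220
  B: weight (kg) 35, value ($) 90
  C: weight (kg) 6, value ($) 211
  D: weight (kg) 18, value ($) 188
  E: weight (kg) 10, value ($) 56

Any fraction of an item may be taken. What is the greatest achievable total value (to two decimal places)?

Order: C (211/6=35.17) > A (220/19=11.58) > D (188/18=10.44) > E (56/10=5.60) > B (90/35=2.57)
Fill: take C (6 @ 211) → take A (19 @ 220) → take 6/18 of D → 62.67; 31/31 used.
Total value = 493.67

493.67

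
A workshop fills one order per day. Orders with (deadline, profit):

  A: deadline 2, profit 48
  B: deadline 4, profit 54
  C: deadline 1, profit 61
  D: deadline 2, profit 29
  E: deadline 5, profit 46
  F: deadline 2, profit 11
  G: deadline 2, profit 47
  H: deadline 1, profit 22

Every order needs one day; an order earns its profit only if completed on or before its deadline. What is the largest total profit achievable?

Sort by profit descending; place each in the latest free slot ≤ its deadline.
Profit order: C=61 B=54 A=48 G=47 E=46 D=29 H=22 F=11
Assign: C→slot 1, B→slot 4, A→slot 2, G skipped, E→slot 5, D skipped, H skipped, F skipped.
Slots: [1:C] [2:A] [4:B] [5:E]
Profit = 61 + 48 + 54 + 46 = 209

209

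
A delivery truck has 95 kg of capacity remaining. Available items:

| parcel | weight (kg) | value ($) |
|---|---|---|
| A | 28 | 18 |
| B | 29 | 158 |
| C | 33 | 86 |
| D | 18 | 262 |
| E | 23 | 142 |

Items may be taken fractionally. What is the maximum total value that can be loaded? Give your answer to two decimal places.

Greedy by value/weight ratio, highest first.
Order: D (262/18=14.56) > E (142/23=6.17) > B (158/29=5.45) > C (86/33=2.61) > A (18/28=0.64)
Fill: take D (18 @ 262) → take E (23 @ 142) → take B (29 @ 158) → take 25/33 of C → 65.15; 95/95 used.
Total value = 627.15

627.15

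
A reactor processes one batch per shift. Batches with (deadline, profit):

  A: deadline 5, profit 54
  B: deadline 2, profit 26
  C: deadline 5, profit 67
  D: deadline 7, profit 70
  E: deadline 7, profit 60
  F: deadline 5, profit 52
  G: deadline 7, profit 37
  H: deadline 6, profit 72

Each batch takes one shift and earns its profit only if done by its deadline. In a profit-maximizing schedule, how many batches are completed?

By profit: H(d6,72), D(d7,70), C(d5,67), E(d7,60), A(d5,54), F(d5,52), G(d7,37), B(d2,26)
H→slot 6; D→slot 7; C→slot 5; E→slot 4; A→slot 3; F→slot 2; G→slot 1; B skipped.
7 of 8 scheduled.

7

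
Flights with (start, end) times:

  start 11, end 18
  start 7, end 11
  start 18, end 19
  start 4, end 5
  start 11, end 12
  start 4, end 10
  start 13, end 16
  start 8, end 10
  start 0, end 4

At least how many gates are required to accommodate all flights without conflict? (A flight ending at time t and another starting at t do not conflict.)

The answer is the maximum number of intervals overlapping at any instant.
Events (time:±→running): 0:+→1 4:-→0 4:+→1 4:+→2 5:-→1 7:+→2 8:+→3 … peak 3.

3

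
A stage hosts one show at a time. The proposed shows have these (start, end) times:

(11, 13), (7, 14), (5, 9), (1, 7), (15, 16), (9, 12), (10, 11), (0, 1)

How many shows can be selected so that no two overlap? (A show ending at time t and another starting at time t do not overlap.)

5

Greedy by earliest finish: after sorting by end time, pick each interval compatible with the last pick.
By end time: (0,1), (1,7), (5,9), (10,11), (9,12), (11,13), (7,14), (15,16).
Pick (0,1); next start ≥ 1 → (1,7); next start ≥ 7 → (10,11); next start ≥ 11 → (11,13); next start ≥ 13 → (15,16).
Selected 5 shows.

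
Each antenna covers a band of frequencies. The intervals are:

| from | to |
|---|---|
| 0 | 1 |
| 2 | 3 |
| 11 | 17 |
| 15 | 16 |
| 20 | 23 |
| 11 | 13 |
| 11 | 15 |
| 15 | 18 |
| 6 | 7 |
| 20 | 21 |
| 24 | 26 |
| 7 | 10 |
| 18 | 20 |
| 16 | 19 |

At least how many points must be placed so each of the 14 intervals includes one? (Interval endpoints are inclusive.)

7

By right end: [0,1]  [2,3]  [6,7]  [7,10]  [11,13]  [11,15]  [15,16]  [11,17]  [15,18]  [16,19]  [18,20]  [20,21]  [20,23]  [24,26]
[0,1] uncovered → point at 1; [2,3] uncovered → point at 3; [6,7] uncovered → point at 7; [11,13] uncovered → point at 13; [15,16] uncovered → point at 16; [18,20] uncovered → point at 20; [24,26] uncovered → point at 26.
Points: 1, 3, 7, 13, 16, 20, 26 (7 total).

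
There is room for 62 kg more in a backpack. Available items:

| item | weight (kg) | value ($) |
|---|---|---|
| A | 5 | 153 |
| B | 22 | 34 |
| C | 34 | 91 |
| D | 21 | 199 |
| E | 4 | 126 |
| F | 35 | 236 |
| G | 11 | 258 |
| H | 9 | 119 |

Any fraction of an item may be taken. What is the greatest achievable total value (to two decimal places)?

Sort by value per unit weight and fill in that order.
Order: E (126/4=31.50) > A (153/5=30.60) > G (258/11=23.45) > H (119/9=13.22) > D (199/21=9.48) > F (236/35=6.74) > C (91/34=2.68) > B (34/22=1.55)
Fill: take E (4 @ 126) → take A (5 @ 153) → take G (11 @ 258) → take H (9 @ 119) → take D (21 @ 199) → take 12/35 of F → 80.91; 62/62 used.
Total value = 935.91

935.91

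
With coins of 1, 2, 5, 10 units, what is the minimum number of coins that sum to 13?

13 = 1×10 + 1×2 + 1×1
Total coins = 1 + 1 + 1 = 3

3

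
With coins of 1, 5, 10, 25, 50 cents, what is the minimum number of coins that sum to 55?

2

Greedy: take as many of the largest coin as possible, then repeat with the remainder.
55 − 1×50→5 − 1×5→0
Total coins = 1 + 1 = 2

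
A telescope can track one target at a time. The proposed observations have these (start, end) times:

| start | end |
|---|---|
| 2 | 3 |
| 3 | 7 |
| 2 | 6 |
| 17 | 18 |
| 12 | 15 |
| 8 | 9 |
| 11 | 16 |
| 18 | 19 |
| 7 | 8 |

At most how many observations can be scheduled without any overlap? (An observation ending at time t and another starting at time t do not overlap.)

7

Order by finish time; keep every interval that doesn't clash with the previous kept one.
Sorted by end: (2,3)  (2,6)  (3,7)  (7,8)  (8,9)  (12,15)  (11,16)  (17,18)  (18,19)
take (2,3); skip (2,6); take (3,7); take (7,8); take (8,9); take (12,15); take (17,18); take (18,19).
Selected 7 observations.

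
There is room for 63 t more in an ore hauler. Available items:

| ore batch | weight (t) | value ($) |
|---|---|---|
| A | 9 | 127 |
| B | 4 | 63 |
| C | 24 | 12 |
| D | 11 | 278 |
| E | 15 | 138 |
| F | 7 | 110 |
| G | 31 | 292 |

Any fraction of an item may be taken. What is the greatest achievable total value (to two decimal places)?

Ratios (sorted): D 25.27, B 15.75, F 15.71, A 14.11, G 9.42, E 9.20, C 0.50
take D (11 @ 278); take B (4 @ 63); take F (7 @ 110); take A (9 @ 127); take G (31 @ 292); take 1/15 of E → 9.20. Capacity used 63/63.
Total value = 879.20

879.20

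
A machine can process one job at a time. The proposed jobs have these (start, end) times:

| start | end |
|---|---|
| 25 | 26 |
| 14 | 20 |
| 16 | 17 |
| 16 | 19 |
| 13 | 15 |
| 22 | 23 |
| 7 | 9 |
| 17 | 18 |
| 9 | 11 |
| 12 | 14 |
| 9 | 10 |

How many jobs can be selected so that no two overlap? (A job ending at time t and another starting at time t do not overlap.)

By end time: (7,9), (9,10), (9,11), (12,14), (13,15), (16,17), (17,18), (16,19), (14,20), (22,23), (25,26).
Pick (7,9); next start ≥ 9 → (9,10); next start ≥ 10 → (12,14); next start ≥ 14 → (16,17); next start ≥ 17 → (17,18); next start ≥ 18 → (22,23); next start ≥ 23 → (25,26).
Selected 7 jobs.

7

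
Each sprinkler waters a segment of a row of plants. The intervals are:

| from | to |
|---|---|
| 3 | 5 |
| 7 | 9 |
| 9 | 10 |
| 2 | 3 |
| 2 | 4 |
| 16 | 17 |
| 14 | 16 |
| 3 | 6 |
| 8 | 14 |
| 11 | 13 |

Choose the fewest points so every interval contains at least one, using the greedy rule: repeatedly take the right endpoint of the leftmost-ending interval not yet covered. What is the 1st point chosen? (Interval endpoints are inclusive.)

3

By right end: [2,3]  [2,4]  [3,5]  [3,6]  [7,9]  [9,10]  [11,13]  [8,14]  [14,16]  [16,17]
[2,3] uncovered → point at 3; [7,9] uncovered → point at 9; [11,13] uncovered → point at 13; [14,16] uncovered → point at 16.
Points: 3, 9, 13, 16 (4 total).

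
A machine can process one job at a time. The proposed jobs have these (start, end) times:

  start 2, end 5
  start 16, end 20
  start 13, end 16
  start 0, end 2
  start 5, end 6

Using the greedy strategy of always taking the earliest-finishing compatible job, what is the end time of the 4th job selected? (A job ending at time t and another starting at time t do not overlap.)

16

Greedy by earliest finish: after sorting by end time, pick each interval compatible with the last pick.
By end time: (0,2), (2,5), (5,6), (13,16), (16,20).
Pick (0,2); next start ≥ 2 → (2,5); next start ≥ 5 → (5,6); next start ≥ 6 → (13,16); next start ≥ 16 → (16,20).
Selected: (0,2) (2,5) (5,6) (13,16) (16,20)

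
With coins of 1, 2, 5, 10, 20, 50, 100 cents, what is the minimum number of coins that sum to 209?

Use the largest denomination that fits, subtract, and repeat.
209 = 2×100 + 1×5 + 2×2
Total coins = 2 + 1 + 2 = 5

5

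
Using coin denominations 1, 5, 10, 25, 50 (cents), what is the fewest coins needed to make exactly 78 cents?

78 − 1×50→28 − 1×25→3 − 3×1→0
Total coins = 1 + 1 + 3 = 5

5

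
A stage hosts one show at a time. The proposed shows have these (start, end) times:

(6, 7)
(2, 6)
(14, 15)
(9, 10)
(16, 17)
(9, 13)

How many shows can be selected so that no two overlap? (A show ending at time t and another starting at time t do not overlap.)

Greedy by earliest finish: after sorting by end time, pick each interval compatible with the last pick.
By end time: (2,6), (6,7), (9,10), (9,13), (14,15), (16,17).
Pick (2,6); next start ≥ 6 → (6,7); next start ≥ 7 → (9,10); next start ≥ 10 → (14,15); next start ≥ 15 → (16,17).
Selected 5 shows.

5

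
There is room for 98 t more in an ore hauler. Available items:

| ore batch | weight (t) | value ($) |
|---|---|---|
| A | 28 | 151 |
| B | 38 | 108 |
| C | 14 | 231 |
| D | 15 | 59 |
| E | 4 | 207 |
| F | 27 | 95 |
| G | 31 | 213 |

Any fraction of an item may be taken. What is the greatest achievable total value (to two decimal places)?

882.11

Ratios (sorted): E 51.75, C 16.50, G 6.87, A 5.39, D 3.93, F 3.52, B 2.84
take E (4 @ 207); take C (14 @ 231); take G (31 @ 213); take A (28 @ 151); take D (15 @ 59); take 6/27 of F → 21.11. Capacity used 98/98.
Total value = 882.11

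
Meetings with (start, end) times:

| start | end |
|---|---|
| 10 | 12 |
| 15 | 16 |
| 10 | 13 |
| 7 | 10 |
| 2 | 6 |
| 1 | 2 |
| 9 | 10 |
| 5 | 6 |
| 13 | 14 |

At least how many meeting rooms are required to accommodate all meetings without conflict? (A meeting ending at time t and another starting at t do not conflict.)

2

starts: [1, 2, 5, 7, 9, 10, 10, 13, 15]
ends:   [2, 6, 6, 10, 10, 12, 13, 14, 16]
s1→1 e2→0 s2→1 s5→2  — peak 2.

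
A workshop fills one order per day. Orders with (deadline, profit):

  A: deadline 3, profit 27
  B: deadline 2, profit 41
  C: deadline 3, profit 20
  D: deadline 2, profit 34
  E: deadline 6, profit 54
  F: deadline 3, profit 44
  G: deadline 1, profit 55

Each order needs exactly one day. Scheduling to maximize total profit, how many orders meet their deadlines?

By profit: G(d1,55), E(d6,54), F(d3,44), B(d2,41), D(d2,34), A(d3,27), C(d3,20)
G→slot 1; E→slot 6; F→slot 3; B→slot 2; D skipped; A skipped; C skipped.
4 of 7 scheduled.

4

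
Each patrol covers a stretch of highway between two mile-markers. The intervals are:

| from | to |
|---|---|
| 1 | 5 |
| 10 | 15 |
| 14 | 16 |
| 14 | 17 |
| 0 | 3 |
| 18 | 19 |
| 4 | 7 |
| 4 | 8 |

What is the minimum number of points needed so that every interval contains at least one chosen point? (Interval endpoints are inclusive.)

Process intervals by earliest right end; each time one isn't hit yet, stab at its right endpoint.
Sorted: [0,3] [1,5] [4,7] [4,8] [10,15] [14,16] [14,17] [18,19]
{[0,3],[1,5]} hit by 3; {[4,7],[4,8]} hit by 7; {[10,15],[14,16],[14,17]} hit by 15; {[18,19]} hit by 19.
Points: 3, 7, 15, 19 (4 total).

4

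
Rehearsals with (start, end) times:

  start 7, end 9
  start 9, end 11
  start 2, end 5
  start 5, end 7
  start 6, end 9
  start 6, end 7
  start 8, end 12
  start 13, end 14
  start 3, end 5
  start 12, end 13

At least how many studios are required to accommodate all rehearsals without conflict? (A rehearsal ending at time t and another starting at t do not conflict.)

Count concurrent intervals with a sweep; the peak is the room count.
Events (time:±→running): 2:+→1 3:+→2 5:-→1 5:-→0 5:+→1 6:+→2 6:+→3 … peak 3.

3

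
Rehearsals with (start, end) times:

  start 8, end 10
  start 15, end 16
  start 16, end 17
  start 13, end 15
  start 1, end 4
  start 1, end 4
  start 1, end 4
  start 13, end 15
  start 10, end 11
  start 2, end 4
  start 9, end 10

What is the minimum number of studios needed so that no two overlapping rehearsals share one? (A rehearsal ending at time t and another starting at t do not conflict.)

4

Events (time:±→running): 1:+→1 1:+→2 1:+→3 2:+→4 … peak 4.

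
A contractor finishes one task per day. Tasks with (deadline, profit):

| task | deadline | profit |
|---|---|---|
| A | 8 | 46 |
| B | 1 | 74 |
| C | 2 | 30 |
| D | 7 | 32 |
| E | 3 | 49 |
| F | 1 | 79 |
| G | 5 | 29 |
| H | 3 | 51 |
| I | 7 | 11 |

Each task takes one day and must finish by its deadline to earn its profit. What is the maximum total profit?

297

Sort by profit descending; place each in the latest free slot ≤ its deadline.
Profit order: F=79 B=74 H=51 E=49 A=46 D=32 C=30 G=29 I=11
Assign: F→slot 1, B skipped, H→slot 3, E→slot 2, A→slot 8, D→slot 7, C skipped, G→slot 5, I→slot 6.
Slots: [1:F] [2:E] [3:H] [5:G] [6:I] [7:D] [8:A]
Profit = 79 + 49 + 51 + 29 + 11 + 32 + 46 = 297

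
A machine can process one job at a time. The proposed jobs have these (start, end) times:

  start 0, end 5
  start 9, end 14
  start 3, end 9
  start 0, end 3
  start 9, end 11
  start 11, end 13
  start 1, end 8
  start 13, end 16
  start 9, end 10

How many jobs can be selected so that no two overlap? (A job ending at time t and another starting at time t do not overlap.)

5

Sort by end time and greedily take each interval whose start is ≥ the last chosen end.
By end time: (0,3), (0,5), (1,8), (3,9), (9,10), (9,11), (11,13), (9,14), (13,16).
Pick (0,3); next start ≥ 3 → (3,9); next start ≥ 9 → (9,10); next start ≥ 10 → (11,13); next start ≥ 13 → (13,16).
Selected 5 jobs.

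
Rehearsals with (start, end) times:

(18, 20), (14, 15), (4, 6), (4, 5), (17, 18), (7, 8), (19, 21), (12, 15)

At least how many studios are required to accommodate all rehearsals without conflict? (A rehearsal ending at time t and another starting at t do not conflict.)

2

The answer is the maximum number of intervals overlapping at any instant.
starts: [4, 4, 7, 12, 14, 17, 18, 19]
ends:   [5, 6, 8, 15, 15, 18, 20, 21]
s4→1 s4→2  — peak 2.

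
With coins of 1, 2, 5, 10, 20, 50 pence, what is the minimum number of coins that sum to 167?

6

Use the largest denomination that fits, subtract, and repeat.
167 = 3×50 + 1×10 + 1×5 + 1×2
Total coins = 3 + 1 + 1 + 1 = 6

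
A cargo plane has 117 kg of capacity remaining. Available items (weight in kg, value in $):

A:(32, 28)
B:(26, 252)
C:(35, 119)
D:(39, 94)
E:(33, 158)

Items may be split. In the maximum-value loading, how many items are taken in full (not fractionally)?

3

Sort by value per unit weight and fill in that order.
Order: B (252/26=9.69) > E (158/33=4.79) > C (119/35=3.40) > D (94/39=2.41) > A (28/32=0.88)
Fill: take B (26 @ 252) → take E (33 @ 158) → take C (35 @ 119) → take 23/39 of D → 55.44; 117/117 used.
3 item(s) taken whole; one partial (take 23/39 of D).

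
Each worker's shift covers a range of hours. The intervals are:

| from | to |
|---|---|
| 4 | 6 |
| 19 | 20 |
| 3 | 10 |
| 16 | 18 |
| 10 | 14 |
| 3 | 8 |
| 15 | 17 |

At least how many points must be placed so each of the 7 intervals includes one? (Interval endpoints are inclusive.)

Process intervals by earliest right end; each time one isn't hit yet, stab at its right endpoint.
By right end: [4,6]  [3,8]  [3,10]  [10,14]  [15,17]  [16,18]  [19,20]
[4,6] uncovered → point at 6; [10,14] uncovered → point at 14; [15,17] uncovered → point at 17; [19,20] uncovered → point at 20.
Points: 6, 14, 17, 20 (4 total).

4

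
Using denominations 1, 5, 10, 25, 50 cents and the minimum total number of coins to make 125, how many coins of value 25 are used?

1

125 = 2×50 + 1×25
Count of 25: 1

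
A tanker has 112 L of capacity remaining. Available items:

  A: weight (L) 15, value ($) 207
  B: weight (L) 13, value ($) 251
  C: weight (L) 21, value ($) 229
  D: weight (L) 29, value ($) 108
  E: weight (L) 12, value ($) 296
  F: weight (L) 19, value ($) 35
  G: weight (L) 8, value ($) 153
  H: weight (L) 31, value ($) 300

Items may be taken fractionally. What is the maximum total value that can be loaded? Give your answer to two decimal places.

Sort by value per unit weight and fill in that order.
Ratios (sorted): E 24.67, B 19.31, G 19.12, A 13.80, C 10.90, H 9.68, D 3.72, F 1.84
take E (12 @ 296); take B (13 @ 251); take G (8 @ 153); take A (15 @ 207); take C (21 @ 229); take H (31 @ 300); take 12/29 of D → 44.69. Capacity used 112/112.
Total value = 1480.69

1480.69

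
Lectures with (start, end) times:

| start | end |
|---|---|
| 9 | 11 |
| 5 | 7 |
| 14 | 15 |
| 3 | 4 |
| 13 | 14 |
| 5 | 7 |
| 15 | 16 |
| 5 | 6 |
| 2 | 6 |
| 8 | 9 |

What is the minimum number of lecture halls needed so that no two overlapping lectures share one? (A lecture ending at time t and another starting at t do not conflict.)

4

Count concurrent intervals with a sweep; the peak is the room count.
starts: [2, 3, 5, 5, 5, 8, 9, 13, 14, 15]
ends:   [4, 6, 6, 7, 7, 9, 11, 14, 15, 16]
s2→1 s3→2 e4→1 s5→2 s5→3 s5→4  — peak 4.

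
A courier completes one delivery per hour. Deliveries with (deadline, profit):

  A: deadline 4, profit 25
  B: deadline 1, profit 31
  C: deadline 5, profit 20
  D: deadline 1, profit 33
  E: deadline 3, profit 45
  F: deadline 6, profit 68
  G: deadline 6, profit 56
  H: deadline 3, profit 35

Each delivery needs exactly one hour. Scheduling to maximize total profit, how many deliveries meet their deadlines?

Profit order: F=68 G=56 E=45 H=35 D=33 B=31 A=25 C=20
Assign: F→slot 6, G→slot 5, E→slot 3, H→slot 2, D→slot 1, B skipped, A→slot 4, C skipped.
Slots: [1:D] [2:H] [3:E] [4:A] [5:G] [6:F]
6 of 8 scheduled.

6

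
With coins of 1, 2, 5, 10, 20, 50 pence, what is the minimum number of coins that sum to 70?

2

Use the largest denomination that fits, subtract, and repeat.
70 = 1×50 + 1×20
Total coins = 1 + 1 = 2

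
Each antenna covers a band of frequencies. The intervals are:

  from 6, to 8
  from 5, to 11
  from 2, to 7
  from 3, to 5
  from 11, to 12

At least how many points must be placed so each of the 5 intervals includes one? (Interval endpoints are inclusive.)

By right end: [3,5]  [2,7]  [6,8]  [5,11]  [11,12]
[3,5] uncovered → point at 5; [6,8] uncovered → point at 8; [11,12] uncovered → point at 12.
Points: 5, 8, 12 (3 total).

3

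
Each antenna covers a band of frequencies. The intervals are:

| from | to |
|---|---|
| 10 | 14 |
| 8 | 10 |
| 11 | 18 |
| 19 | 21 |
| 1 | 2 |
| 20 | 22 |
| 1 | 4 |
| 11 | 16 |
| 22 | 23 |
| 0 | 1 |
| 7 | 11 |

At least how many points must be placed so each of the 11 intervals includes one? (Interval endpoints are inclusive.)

Sorted: [0,1] [1,2] [1,4] [8,10] [7,11] [10,14] [11,16] [11,18] [19,21] [20,22] [22,23]
{[0,1],[1,2],[1,4]} hit by 1; {[8,10],[7,11],[10,14]} hit by 10; {[11,16],[11,18]} hit by 16; {[19,21],[20,22]} hit by 21; {[22,23]} hit by 23.
Points: 1, 10, 16, 21, 23 (5 total).

5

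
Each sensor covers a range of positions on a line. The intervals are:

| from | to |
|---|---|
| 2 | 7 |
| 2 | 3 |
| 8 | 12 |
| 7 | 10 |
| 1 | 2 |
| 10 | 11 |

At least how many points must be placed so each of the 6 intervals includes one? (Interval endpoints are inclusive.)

2

Process intervals by earliest right end; each time one isn't hit yet, stab at its right endpoint.
By right end: [1,2]  [2,3]  [2,7]  [7,10]  [10,11]  [8,12]
[1,2] uncovered → point at 2; [7,10] uncovered → point at 10.
Points: 2, 10 (2 total).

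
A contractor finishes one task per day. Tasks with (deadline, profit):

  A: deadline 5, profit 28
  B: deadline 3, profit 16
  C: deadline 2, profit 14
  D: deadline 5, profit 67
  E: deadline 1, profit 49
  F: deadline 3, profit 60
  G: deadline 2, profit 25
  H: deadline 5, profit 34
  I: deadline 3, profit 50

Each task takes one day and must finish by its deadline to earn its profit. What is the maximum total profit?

260

Profit order: D=67 F=60 I=50 E=49 H=34 A=28 G=25 B=16 C=14
Assign: D→slot 5, F→slot 3, I→slot 2, E→slot 1, H→slot 4, A skipped, G skipped, B skipped, C skipped.
Slots: [1:E] [2:I] [3:F] [4:H] [5:D]
Profit = 49 + 50 + 60 + 34 + 67 = 260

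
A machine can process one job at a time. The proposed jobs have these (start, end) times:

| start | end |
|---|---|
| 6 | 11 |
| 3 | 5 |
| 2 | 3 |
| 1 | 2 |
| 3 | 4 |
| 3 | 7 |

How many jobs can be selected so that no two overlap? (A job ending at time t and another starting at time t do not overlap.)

By end time: (1,2), (2,3), (3,4), (3,5), (3,7), (6,11).
Pick (1,2); next start ≥ 2 → (2,3); next start ≥ 3 → (3,4); next start ≥ 4 → (6,11).
Selected 4 jobs.

4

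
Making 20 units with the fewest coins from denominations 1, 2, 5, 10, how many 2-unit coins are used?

0

Greedy: take as many of the largest coin as possible, then repeat with the remainder.
20 = 2×10
Count of 2: 0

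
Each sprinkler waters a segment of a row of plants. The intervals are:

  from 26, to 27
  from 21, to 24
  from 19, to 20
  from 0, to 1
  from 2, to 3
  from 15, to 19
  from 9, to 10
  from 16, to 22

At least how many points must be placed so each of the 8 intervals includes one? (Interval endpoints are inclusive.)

6

Sort by right endpoint; whenever an interval is uncovered, place a point at its right end.
By right end: [0,1]  [2,3]  [9,10]  [15,19]  [19,20]  [16,22]  [21,24]  [26,27]
[0,1] uncovered → point at 1; [2,3] uncovered → point at 3; [9,10] uncovered → point at 10; [15,19] uncovered → point at 19; [21,24] uncovered → point at 24; [26,27] uncovered → point at 27.
Points: 1, 3, 10, 19, 24, 27 (6 total).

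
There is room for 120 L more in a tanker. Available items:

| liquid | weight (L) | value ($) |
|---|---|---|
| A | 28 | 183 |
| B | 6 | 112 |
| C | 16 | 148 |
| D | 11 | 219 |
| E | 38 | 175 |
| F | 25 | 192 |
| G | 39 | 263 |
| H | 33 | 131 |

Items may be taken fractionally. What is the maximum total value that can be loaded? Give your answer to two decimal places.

Greedy by value/weight ratio, highest first.
Order: D (219/11=19.91) > B (112/6=18.67) > C (148/16=9.25) > F (192/25=7.68) > G (263/39=6.74) > A (183/28=6.54) > E (175/38=4.61) > H (131/33=3.97)
Fill: take D (11 @ 219) → take B (6 @ 112) → take C (16 @ 148) → take F (25 @ 192) → take G (39 @ 263) → take 23/28 of A → 150.32; 120/120 used.
Total value = 1084.32

1084.32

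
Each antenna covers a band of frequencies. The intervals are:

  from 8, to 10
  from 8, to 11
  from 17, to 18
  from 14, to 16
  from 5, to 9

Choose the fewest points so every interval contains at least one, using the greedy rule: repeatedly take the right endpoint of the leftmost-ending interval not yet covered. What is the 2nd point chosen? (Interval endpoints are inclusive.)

Sorted: [5,9] [8,10] [8,11] [14,16] [17,18]
{[5,9],[8,10],[8,11]} hit by 9; {[14,16]} hit by 16; {[17,18]} hit by 18.
Points: 9, 16, 18 (3 total).

16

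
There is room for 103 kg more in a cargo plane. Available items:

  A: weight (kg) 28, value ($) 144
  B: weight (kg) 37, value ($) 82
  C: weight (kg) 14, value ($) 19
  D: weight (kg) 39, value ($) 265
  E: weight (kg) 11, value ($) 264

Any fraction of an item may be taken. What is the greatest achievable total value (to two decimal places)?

728.41

Sort by value per unit weight and fill in that order.
Ratios (sorted): E 24.00, D 6.79, A 5.14, B 2.22, C 1.36
take E (11 @ 264); take D (39 @ 265); take A (28 @ 144); take 25/37 of B → 55.41. Capacity used 103/103.
Total value = 728.41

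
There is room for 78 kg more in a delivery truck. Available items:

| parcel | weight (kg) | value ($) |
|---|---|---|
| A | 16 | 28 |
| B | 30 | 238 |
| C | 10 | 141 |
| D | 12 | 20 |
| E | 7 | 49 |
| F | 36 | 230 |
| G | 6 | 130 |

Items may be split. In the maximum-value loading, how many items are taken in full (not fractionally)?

Order: G (130/6=21.67) > C (141/10=14.10) > B (238/30=7.93) > E (49/7=7.00) > F (230/36=6.39) > A (28/16=1.75) > D (20/12=1.67)
Fill: take G (6 @ 130) → take C (10 @ 141) → take B (30 @ 238) → take E (7 @ 49) → take 25/36 of F → 159.72; 78/78 used.
4 item(s) taken whole; one partial (take 25/36 of F).

4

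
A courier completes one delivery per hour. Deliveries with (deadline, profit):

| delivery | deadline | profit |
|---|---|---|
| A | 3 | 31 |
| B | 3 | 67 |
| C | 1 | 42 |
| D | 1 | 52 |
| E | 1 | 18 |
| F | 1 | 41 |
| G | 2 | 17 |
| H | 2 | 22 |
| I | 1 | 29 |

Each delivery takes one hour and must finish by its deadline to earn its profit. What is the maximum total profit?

150

Sort by profit descending; place each in the latest free slot ≤ its deadline.
Profit order: B=67 D=52 C=42 F=41 A=31 I=29 H=22 E=18 G=17
Assign: B→slot 3, D→slot 1, C skipped, F skipped, A→slot 2, I skipped, H skipped, E skipped, G skipped.
Slots: [1:D] [2:A] [3:B]
Profit = 52 + 31 + 67 = 150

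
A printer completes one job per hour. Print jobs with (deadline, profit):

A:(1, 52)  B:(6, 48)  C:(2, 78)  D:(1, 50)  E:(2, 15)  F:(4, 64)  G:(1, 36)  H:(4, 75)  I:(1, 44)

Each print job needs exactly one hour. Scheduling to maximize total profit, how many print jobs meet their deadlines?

By profit: C(d2,78), H(d4,75), F(d4,64), A(d1,52), D(d1,50), B(d6,48), I(d1,44), G(d1,36), E(d2,15)
C→slot 2; H→slot 4; F→slot 3; A→slot 1; D skipped; B→slot 6; I skipped; G skipped; E skipped.
5 of 9 scheduled.

5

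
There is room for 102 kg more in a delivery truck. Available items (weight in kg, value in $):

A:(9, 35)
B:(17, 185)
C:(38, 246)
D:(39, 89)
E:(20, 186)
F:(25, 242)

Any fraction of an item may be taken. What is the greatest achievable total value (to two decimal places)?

Order: B (185/17=10.88) > F (242/25=9.68) > E (186/20=9.30) > C (246/38=6.47) > A (35/9=3.89) > D (89/39=2.28)
Fill: take B (17 @ 185) → take F (25 @ 242) → take E (20 @ 186) → take C (38 @ 246) → take 2/9 of A → 7.78; 102/102 used.
Total value = 866.78

866.78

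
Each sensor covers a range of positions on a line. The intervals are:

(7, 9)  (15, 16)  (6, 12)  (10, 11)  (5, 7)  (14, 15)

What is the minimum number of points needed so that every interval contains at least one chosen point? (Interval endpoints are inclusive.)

Sort by right endpoint; whenever an interval is uncovered, place a point at its right end.
By right end: [5,7]  [7,9]  [10,11]  [6,12]  [14,15]  [15,16]
[5,7] uncovered → point at 7; [10,11] uncovered → point at 11; [14,15] uncovered → point at 15.
Points: 7, 11, 15 (3 total).

3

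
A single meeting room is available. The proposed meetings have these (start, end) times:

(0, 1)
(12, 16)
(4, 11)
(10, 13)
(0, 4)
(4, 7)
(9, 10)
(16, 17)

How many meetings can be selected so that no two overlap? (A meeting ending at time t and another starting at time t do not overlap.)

5

Sorted by end: (0,1)  (0,4)  (4,7)  (9,10)  (4,11)  (10,13)  (12,16)  (16,17)
take (0,1); take (4,7); take (9,10); take (10,13); skip (12,16); take (16,17).
Selected 5 meetings.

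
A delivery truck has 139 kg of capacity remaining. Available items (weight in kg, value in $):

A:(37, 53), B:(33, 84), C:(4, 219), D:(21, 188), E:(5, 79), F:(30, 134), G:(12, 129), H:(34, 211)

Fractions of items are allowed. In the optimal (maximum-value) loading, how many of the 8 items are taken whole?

Order: C (219/4=54.75) > E (79/5=15.80) > G (129/12=10.75) > D (188/21=8.95) > H (211/34=6.21) > F (134/30=4.47) > B (84/33=2.55) > A (53/37=1.43)
Fill: take C (4 @ 219) → take E (5 @ 79) → take G (12 @ 129) → take D (21 @ 188) → take H (34 @ 211) → take F (30 @ 134) → take B (33 @ 84); 139/139 used.
7 item(s) taken whole.

7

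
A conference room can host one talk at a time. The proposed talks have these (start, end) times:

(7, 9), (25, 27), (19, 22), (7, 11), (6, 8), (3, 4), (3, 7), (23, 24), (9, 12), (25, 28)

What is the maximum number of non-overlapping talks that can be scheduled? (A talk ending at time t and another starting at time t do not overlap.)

6

By end time: (3,4), (3,7), (6,8), (7,9), (7,11), (9,12), (19,22), (23,24), (25,27), (25,28).
Pick (3,4); next start ≥ 4 → (6,8); next start ≥ 8 → (9,12); next start ≥ 12 → (19,22); next start ≥ 22 → (23,24); next start ≥ 24 → (25,27).
Selected 6 talks.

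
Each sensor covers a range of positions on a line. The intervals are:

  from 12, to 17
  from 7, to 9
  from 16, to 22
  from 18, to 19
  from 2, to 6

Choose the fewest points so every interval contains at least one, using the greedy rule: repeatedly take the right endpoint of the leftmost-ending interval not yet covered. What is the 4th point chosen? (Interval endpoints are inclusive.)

Process intervals by earliest right end; each time one isn't hit yet, stab at its right endpoint.
Sorted: [2,6] [7,9] [12,17] [18,19] [16,22]
{[2,6]} hit by 6; {[7,9]} hit by 9; {[12,17]} hit by 17; {[18,19],[16,22]} hit by 19.
Points: 6, 9, 17, 19 (4 total).

19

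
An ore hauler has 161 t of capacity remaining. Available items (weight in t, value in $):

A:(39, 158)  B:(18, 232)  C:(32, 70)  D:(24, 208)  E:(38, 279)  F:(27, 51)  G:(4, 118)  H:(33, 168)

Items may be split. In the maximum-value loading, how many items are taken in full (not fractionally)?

Ratios (sorted): G 29.50, B 12.89, D 8.67, E 7.34, H 5.09, A 4.05, C 2.19, F 1.89
take G (4 @ 118); take B (18 @ 232); take D (24 @ 208); take E (38 @ 279); take H (33 @ 168); take A (39 @ 158); take 5/32 of C → 10.94. Capacity used 161/161.
6 item(s) taken whole; one partial (take 5/32 of C).

6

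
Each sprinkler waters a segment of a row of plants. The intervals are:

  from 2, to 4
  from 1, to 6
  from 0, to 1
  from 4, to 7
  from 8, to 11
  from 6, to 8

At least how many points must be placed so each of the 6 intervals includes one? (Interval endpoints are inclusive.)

3

Sort by right endpoint; whenever an interval is uncovered, place a point at its right end.
By right end: [0,1]  [2,4]  [1,6]  [4,7]  [6,8]  [8,11]
[0,1] uncovered → point at 1; [2,4] uncovered → point at 4; [6,8] uncovered → point at 8.
Points: 1, 4, 8 (3 total).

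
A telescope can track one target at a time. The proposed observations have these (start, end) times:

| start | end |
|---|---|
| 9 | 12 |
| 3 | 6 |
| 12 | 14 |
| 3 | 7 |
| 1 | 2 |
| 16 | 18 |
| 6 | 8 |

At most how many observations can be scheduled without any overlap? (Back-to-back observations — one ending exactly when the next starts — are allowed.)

6

Greedy by earliest finish: after sorting by end time, pick each interval compatible with the last pick.
Sorted by end: (1,2)  (3,6)  (3,7)  (6,8)  (9,12)  (12,14)  (16,18)
take (1,2); take (3,6); take (6,8); take (9,12); take (12,14); take (16,18).
Selected 6 observations.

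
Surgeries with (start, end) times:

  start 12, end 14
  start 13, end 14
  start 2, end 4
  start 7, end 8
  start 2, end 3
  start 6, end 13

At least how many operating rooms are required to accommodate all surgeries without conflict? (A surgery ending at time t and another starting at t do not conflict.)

2

starts: [2, 2, 6, 7, 12, 13]
ends:   [3, 4, 8, 13, 14, 14]
s2→1 s2→2  — peak 2.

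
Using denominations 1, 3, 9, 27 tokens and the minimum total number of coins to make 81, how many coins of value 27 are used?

3

Use the largest denomination that fits, subtract, and repeat.
81 = 3×27
Count of 27: 3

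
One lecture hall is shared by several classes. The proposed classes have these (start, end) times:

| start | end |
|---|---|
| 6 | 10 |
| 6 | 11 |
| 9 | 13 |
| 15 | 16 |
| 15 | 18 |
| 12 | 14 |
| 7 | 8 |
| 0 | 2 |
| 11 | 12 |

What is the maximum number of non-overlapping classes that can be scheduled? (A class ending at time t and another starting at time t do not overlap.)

By end time: (0,2), (7,8), (6,10), (6,11), (11,12), (9,13), (12,14), (15,16), (15,18).
Pick (0,2); next start ≥ 2 → (7,8); next start ≥ 8 → (11,12); next start ≥ 12 → (12,14); next start ≥ 14 → (15,16).
Selected 5 classes.

5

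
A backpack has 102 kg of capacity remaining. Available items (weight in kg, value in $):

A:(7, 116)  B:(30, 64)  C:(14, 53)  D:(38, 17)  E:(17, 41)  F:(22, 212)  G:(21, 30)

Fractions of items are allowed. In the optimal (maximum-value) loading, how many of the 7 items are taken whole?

5

Greedy by value/weight ratio, highest first.
Order: A (116/7=16.57) > F (212/22=9.64) > C (53/14=3.79) > E (41/17=2.41) > B (64/30=2.13) > G (30/21=1.43) > D (17/38=0.45)
Fill: take A (7 @ 116) → take F (22 @ 212) → take C (14 @ 53) → take E (17 @ 41) → take B (30 @ 64) → take 12/21 of G → 17.14; 102/102 used.
5 item(s) taken whole; one partial (take 12/21 of G).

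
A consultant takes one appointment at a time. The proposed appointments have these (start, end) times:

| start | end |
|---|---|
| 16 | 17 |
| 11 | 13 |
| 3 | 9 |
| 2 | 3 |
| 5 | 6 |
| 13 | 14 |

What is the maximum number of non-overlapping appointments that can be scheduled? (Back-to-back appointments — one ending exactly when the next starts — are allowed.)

Greedy by earliest finish: after sorting by end time, pick each interval compatible with the last pick.
Sorted by end: (2,3)  (5,6)  (3,9)  (11,13)  (13,14)  (16,17)
take (2,3); take (5,6); take (11,13); take (13,14); take (16,17).
Selected 5 appointments.

5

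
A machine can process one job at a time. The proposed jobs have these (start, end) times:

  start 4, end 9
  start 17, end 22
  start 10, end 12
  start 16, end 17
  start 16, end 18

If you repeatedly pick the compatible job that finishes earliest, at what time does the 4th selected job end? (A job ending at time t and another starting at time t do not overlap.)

22

Sort by end time and greedily take each interval whose start is ≥ the last chosen end.
Sorted by end: (4,9)  (10,12)  (16,17)  (16,18)  (17,22)
take (4,9); take (10,12); take (16,17); take (17,22).
Selected: (4,9) (10,12) (16,17) (17,22)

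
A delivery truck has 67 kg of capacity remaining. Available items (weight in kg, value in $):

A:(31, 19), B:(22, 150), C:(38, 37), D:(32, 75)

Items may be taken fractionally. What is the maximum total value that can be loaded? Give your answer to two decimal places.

237.66

Ratios (sorted): B 6.82, D 2.34, C 0.97, A 0.61
take B (22 @ 150); take D (32 @ 75); take 13/38 of C → 12.66. Capacity used 67/67.
Total value = 237.66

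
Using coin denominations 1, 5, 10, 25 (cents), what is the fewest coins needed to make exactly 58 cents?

6

Use the largest denomination that fits, subtract, and repeat.
58 − 2×25→8 − 1×5→3 − 3×1→0
Total coins = 2 + 1 + 3 = 6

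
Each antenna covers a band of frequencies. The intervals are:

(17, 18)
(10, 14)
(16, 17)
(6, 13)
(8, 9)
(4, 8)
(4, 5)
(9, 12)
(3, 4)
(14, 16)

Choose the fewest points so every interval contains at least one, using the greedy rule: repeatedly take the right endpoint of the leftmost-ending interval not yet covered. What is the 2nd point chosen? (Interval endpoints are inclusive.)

Sorted: [3,4] [4,5] [4,8] [8,9] [9,12] [6,13] [10,14] [14,16] [16,17] [17,18]
{[3,4],[4,5],[4,8]} hit by 4; {[8,9],[9,12],[6,13]} hit by 9; {[10,14],[14,16]} hit by 14; {[16,17],[17,18]} hit by 17.
Points: 4, 9, 14, 17 (4 total).

9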